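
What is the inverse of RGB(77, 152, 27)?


Invert: (255-R, 255-G, 255-B)
R: 255-77 = 178
G: 255-152 = 103
B: 255-27 = 228
= RGB(178, 103, 228)


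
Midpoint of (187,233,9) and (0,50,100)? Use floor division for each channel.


Midpoint: each channel = ⌊(C₁+C₂)/2⌋
R: ⌊(187+0)/2⌋ = 93
G: ⌊(233+50)/2⌋ = 141
B: ⌊(9+100)/2⌋ = 54
= RGB(93, 141, 54)


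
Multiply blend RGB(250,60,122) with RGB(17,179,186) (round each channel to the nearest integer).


Multiply: C = A×B/255, rounded to nearest integer
R: 250×17/255 = 4250/255 ≈ 16.667 → 17
G: 60×179/255 = 10740/255 ≈ 42.118 → 42
B: 122×186/255 = 22692/255 ≈ 88.988 → 89
= RGB(17, 42, 89)


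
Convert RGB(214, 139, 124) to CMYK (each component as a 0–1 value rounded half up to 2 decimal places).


R'=214/255≈0.8392, G'=139/255≈0.5451, B'=124/255≈0.4863
K = 1 - max(R',G',B') = 1 - 214/255 = 41/255 = 0.16078… → 0.16
(1-R'-K)/(1-K) simplifies to (max-R)/max with max = 214:
C = (214-214)/214 = 0/214 = 0 → 0.00
M = (214-139)/214 = 75/214 = 0.35046… → 0.35
Y = (214-124)/214 = 90/214 = 0.42056… → 0.42
= CMYK(0.00, 0.35, 0.42, 0.16)


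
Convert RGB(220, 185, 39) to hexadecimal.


R = 220 → DC (hex)
G = 185 → B9 (hex)
B = 39 → 27 (hex)
Hex = #DCB927


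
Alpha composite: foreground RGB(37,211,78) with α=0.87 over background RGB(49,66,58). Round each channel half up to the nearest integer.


C = α×F + (1-α)×B, with 1-α = 0.13
R: 0.87×37 + 0.13×49 = 32.19 + 6.37 = 38.56 → 39
G: 0.87×211 + 0.13×66 = 183.57 + 8.58 = 192.15 → 192
B: 0.87×78 + 0.13×58 = 67.86 + 7.54 = 75.40 → 75
= RGB(39, 192, 75)


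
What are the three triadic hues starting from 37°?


Triadic: equally spaced at 120° intervals
H1 = 37°
H2 = (37 + 120) mod 360 = 157°
H3 = (37 + 240) mod 360 = 277°
Triadic = 37°, 157°, 277°


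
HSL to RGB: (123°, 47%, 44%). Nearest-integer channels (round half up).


H=123°, S=0.47, L=0.44
C = (1-|2L-1|)×S = (1-|-0.12|)×0.47 = 0.4136
H' = H/60 = 123/60 ≈ 2.0500; X = C×(1-|H' mod 2 - 1|) = 0.02068
m = L - C/2 = 0.44 - 0.2068 = 0.2332
Sector ⌊H'⌋ = 2 → (R',G',B') = (0.0, 0.4136, 0.02068)
RGB = ((R'+m)×255, (G'+m)×255, (B'+m)×255) = (59.466, 164.934, 64.7394)
Round half up → RGB(59, 165, 65)


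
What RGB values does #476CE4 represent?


47 → 71 (R)
6C → 108 (G)
E4 → 228 (B)
= RGB(71, 108, 228)


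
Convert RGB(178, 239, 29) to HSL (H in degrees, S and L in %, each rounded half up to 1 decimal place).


Normalize: R'=178/255≈0.6980, G'=239/255≈0.9373, B'=29/255≈0.1137
Max=239/255, Min=29/255, Δ=Max-Min=210/255
L = (Max+Min)/2 = (239+29)/510 = 268/510 = 0.52549… → L = 52.5%
L > 0.5 → S = Δ/(2-Max-Min) = 210/(510-239-29) = 210/242 = 0.86776… → S = 86.8%
(the 1/255 factors cancel in S and H, so raw channel differences can be used)
Max is G' → H = 60 × ((B-R)/Δ + 2) = 60 × ((29-178)/210 + 2)
  -149/210 + 2 = -0.7095… + 2 = 1.2904…
  H = 60 × 1.2904… = 77.428…° → H = 77.4°
= HSL(77.4°, 86.8%, 52.5%)


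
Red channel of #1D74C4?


Color: #1D74C4
R = 1D = 29
G = 74 = 116
B = C4 = 196
Red = 29


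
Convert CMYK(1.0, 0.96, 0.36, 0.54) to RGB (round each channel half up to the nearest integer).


R = 255 × (1-C) × (1-K) = 255 × 0.00 × 0.46 = 0
G = 255 × (1-M) × (1-K) = 255 × 0.04 × 0.46 = 4.692 → 5
B = 255 × (1-Y) × (1-K) = 255 × 0.64 × 0.46 = 75.072 → 75
= RGB(0, 5, 75)


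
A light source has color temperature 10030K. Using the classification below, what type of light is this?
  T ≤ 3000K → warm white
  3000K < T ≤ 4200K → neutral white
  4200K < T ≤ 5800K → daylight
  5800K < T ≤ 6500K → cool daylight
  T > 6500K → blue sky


Temperature: 10030K
10030K > 6500K → blue sky
Classification: blue sky


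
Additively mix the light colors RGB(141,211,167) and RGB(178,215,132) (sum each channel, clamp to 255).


Additive: each channel = min(255, C₁+C₂)
R: 141+178 = 319 → 255
G: 211+215 = 426 → 255
B: 167+132 = 299 → 255
= RGB(255, 255, 255)


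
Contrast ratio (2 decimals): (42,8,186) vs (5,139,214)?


Linearize each sRGB channel c=v/255: c/12.92 if c ≤ 0.04045 else ((c+0.055)/1.055)^2.4
L = 0.2126×R_lin + 0.7152×G_lin + 0.0722×B_lin
Color 1 (42,8,186):
  R=42: 42/255≈0.1647 > 0.04045 → ((0.1647+0.055)/1.055)^2.4 ≈ 0.02315
  G=8: 8/255≈0.0314 ≤ 0.04045 → 0.0314/12.92 ≈ 0.00243
  B=186: 186/255≈0.7294 > 0.04045 → ((0.7294+0.055)/1.055)^2.4 ≈ 0.49102
  L1 = 0.2126×0.02315 + 0.7152×0.00243 + 0.0722×0.49102 ≈ 0.04211
Color 2 (5,139,214):
  R=5: 5/255≈0.0196 ≤ 0.04045 → 0.0196/12.92 ≈ 0.00152
  G=139: 139/255≈0.5451 > 0.04045 → ((0.5451+0.055)/1.055)^2.4 ≈ 0.25818
  B=214: 214/255≈0.8392 > 0.04045 → ((0.8392+0.055)/1.055)^2.4 ≈ 0.67244
  L2 = 0.2126×0.00152 + 0.7152×0.25818 + 0.0722×0.67244 ≈ 0.23353
Lighter = 0.23353, Darker = 0.04211
Ratio = (L_lighter + 0.05) / (L_darker + 0.05)
Ratio = (0.23353 + 0.05) / (0.04211 + 0.05) = 0.28353 / 0.09211 ≈ 3.0781
Ratio ≈ 3.08:1


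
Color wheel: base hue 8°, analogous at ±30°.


Base hue: 8°
Left analog: (8 - 30) mod 360 = 338°
Right analog: (8 + 30) mod 360 = 38°
Analogous hues = 338° and 38°


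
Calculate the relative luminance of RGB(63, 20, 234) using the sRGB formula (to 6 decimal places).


Linearize each channel (sRGB transfer function): c = v/255; c_lin = c/12.92 if c ≤ 0.04045, else ((c+0.055)/1.055)^2.4
  R: 63/255 ≈ 0.247059 > 0.04045 → ((0.247059+0.055)/1.055)^2.4 ≈ 0.049707
  G: 20/255 ≈ 0.078431 > 0.04045 → ((0.078431+0.055)/1.055)^2.4 ≈ 0.006995
  B: 234/255 ≈ 0.917647 > 0.04045 → ((0.917647+0.055)/1.055)^2.4 ≈ 0.822786
R_lin = 0.049707, G_lin = 0.006995, B_lin = 0.822786
L = 0.2126×R + 0.7152×G + 0.0722×B
L = 0.2126×0.049707 + 0.7152×0.006995 + 0.0722×0.822786
L ≈ 0.074976


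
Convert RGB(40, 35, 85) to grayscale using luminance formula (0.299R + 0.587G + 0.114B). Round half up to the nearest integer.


Gray = 0.299×R + 0.587×G + 0.114×B
Gray = 0.299×40 + 0.587×35 + 0.114×85
Gray = 11.960 + 20.545 + 9.690
Gray = 42.195 → round half up → 42
Gray = 42


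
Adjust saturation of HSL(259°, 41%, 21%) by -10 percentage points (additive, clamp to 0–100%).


Original S = 41%
Adjustment = -10 percentage points
New S = 41 + (-10) = 31
Clamp to [0, 100] → 31
= HSL(259°, 31%, 21%)


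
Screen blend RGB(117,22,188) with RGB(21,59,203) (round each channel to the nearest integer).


Screen: C = 255 - (255-A)×(255-B)/255, rounded to nearest integer
R: 255 - (255-117)×(255-21)/255 = 255 - 32292/255 ≈ 255 - 126.635 = 128.365 → 128
G: 255 - (255-22)×(255-59)/255 = 255 - 45668/255 ≈ 255 - 179.090 = 75.910 → 76
B: 255 - (255-188)×(255-203)/255 = 255 - 3484/255 ≈ 255 - 13.663 = 241.337 → 241
= RGB(128, 76, 241)


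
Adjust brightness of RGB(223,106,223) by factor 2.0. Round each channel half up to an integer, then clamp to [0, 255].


Multiply each channel by 2.0, round half up, clamp to [0, 255]
R: 223×2.0 = 446 → clamp → 255
G: 106×2.0 = 212
B: 223×2.0 = 446 → clamp → 255
= RGB(255, 212, 255)


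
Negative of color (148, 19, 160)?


Invert: (255-R, 255-G, 255-B)
R: 255-148 = 107
G: 255-19 = 236
B: 255-160 = 95
= RGB(107, 236, 95)


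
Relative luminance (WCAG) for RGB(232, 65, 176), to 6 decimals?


Linearize each channel (sRGB transfer function): c = v/255; c_lin = c/12.92 if c ≤ 0.04045, else ((c+0.055)/1.055)^2.4
  R: 232/255 ≈ 0.909804 > 0.04045 → ((0.909804+0.055)/1.055)^2.4 ≈ 0.806952
  G: 65/255 ≈ 0.254902 > 0.04045 → ((0.254902+0.055)/1.055)^2.4 ≈ 0.052861
  B: 176/255 ≈ 0.690196 > 0.04045 → ((0.690196+0.055)/1.055)^2.4 ≈ 0.434154
R_lin = 0.806952, G_lin = 0.052861, B_lin = 0.434154
L = 0.2126×R + 0.7152×G + 0.0722×B
L = 0.2126×0.806952 + 0.7152×0.052861 + 0.0722×0.434154
L ≈ 0.240710


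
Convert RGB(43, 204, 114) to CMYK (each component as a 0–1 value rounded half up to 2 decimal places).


R'=43/255≈0.1686, G'=204/255≈0.8000, B'=114/255≈0.4471
K = 1 - max(R',G',B') = 1 - 204/255 = 51/255 = 0.2 → 0.20
(1-R'-K)/(1-K) simplifies to (max-R)/max with max = 204:
C = (204-43)/204 = 161/204 = 0.78921… → 0.79
M = (204-204)/204 = 0/204 = 0 → 0.00
Y = (204-114)/204 = 90/204 = 0.44117… → 0.44
= CMYK(0.79, 0.00, 0.44, 0.20)


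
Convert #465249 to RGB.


46 → 70 (R)
52 → 82 (G)
49 → 73 (B)
= RGB(70, 82, 73)


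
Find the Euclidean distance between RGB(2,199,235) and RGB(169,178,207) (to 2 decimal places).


d = √[(R₁-R₂)² + (G₁-G₂)² + (B₁-B₂)²]
d = √[(2-169)² + (199-178)² + (235-207)²]
d = √[27889 + 441 + 784]
d = √29114
d ≈ 170.63


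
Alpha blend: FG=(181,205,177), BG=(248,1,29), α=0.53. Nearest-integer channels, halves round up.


C = α×F + (1-α)×B, with 1-α = 0.47
R: 0.53×181 + 0.47×248 = 95.93 + 116.56 = 212.49 → 212
G: 0.53×205 + 0.47×1 = 108.65 + 0.47 = 109.12 → 109
B: 0.53×177 + 0.47×29 = 93.81 + 13.63 = 107.44 → 107
= RGB(212, 109, 107)


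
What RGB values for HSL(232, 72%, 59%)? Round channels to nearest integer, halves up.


H=232°, S=0.72, L=0.59
C = (1-|2L-1|)×S = (1-|0.18|)×0.72 = 0.5904
H' = H/60 = 232/60 ≈ 3.8667; X = C×(1-|H' mod 2 - 1|) = 0.07872
m = L - C/2 = 0.59 - 0.2952 = 0.2948
Sector ⌊H'⌋ = 3 → (R',G',B') = (0.0, 0.07872, 0.5904)
RGB = ((R'+m)×255, (G'+m)×255, (B'+m)×255) = (75.174, 95.2476, 225.726)
Round half up → RGB(75, 95, 226)


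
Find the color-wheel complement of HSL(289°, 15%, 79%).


Complement = opposite side of color wheel = hue + 180°
H' = (289 + 180) mod 360 = 109°
S and L unchanged.
= HSL(109°, 15%, 79%)


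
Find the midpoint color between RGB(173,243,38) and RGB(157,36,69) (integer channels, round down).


Midpoint: each channel = ⌊(C₁+C₂)/2⌋
R: ⌊(173+157)/2⌋ = 165
G: ⌊(243+36)/2⌋ = 139
B: ⌊(38+69)/2⌋ = 53
= RGB(165, 139, 53)


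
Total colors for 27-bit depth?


Colors = 2^bits = 2^27
= 134,217,728 colors


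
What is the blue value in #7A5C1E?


Color: #7A5C1E
R = 7A = 122
G = 5C = 92
B = 1E = 30
Blue = 30


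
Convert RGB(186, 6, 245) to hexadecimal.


R = 186 → BA (hex)
G = 6 → 06 (hex)
B = 245 → F5 (hex)
Hex = #BA06F5


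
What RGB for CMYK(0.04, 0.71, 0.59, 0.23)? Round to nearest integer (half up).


R = 255 × (1-C) × (1-K) = 255 × 0.96 × 0.77 = 188.496 → 188
G = 255 × (1-M) × (1-K) = 255 × 0.29 × 0.77 = 56.9415 → 57
B = 255 × (1-Y) × (1-K) = 255 × 0.41 × 0.77 = 80.5035 → 81
= RGB(188, 57, 81)


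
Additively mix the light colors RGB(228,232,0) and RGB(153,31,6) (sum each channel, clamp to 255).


Additive: each channel = min(255, C₁+C₂)
R: 228+153 = 381 → 255
G: 232+31 = 263 → 255
B: 0+6 = 6 → 6
= RGB(255, 255, 6)


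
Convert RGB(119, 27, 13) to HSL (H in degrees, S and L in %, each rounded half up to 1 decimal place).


Normalize: R'=119/255≈0.4667, G'=27/255≈0.1059, B'=13/255≈0.0510
Max=119/255, Min=13/255, Δ=Max-Min=106/255
L = (Max+Min)/2 = (119+13)/510 = 132/510 = 0.25882… → L = 25.9%
L ≤ 0.5 → S = Δ/(Max+Min) = 106/(119+13) = 106/132 = 0.80303… → S = 80.3%
(the 1/255 factors cancel in S and H, so raw channel differences can be used)
Max is R' → H = 60 × (((G-B)/Δ) mod 6) = 60 × (((27-13)/106) mod 6)
  14/106 = 0.1320…
  H = 60 × 0.1320… = 7.924…° → H = 7.9°
= HSL(7.9°, 80.3%, 25.9%)


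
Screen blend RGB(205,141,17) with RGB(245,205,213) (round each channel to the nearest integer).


Screen: C = 255 - (255-A)×(255-B)/255, rounded to nearest integer
R: 255 - (255-205)×(255-245)/255 = 255 - 500/255 ≈ 255 - 1.961 = 253.039 → 253
G: 255 - (255-141)×(255-205)/255 = 255 - 5700/255 ≈ 255 - 22.353 = 232.647 → 233
B: 255 - (255-17)×(255-213)/255 = 255 - 9996/255 ≈ 255 - 39.200 = 215.800 → 216
= RGB(253, 233, 216)


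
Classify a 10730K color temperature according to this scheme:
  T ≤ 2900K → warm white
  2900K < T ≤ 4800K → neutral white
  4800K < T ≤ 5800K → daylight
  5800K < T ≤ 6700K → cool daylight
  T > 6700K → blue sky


Temperature: 10730K
10730K > 6700K → blue sky
Classification: blue sky


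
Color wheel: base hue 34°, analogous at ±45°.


Base hue: 34°
Left analog: (34 - 45) mod 360 = 349°
Right analog: (34 + 45) mod 360 = 79°
Analogous hues = 349° and 79°


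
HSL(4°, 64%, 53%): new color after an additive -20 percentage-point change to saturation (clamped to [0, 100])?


Original S = 64%
Adjustment = -20 percentage points
New S = 64 + (-20) = 44
Clamp to [0, 100] → 44
= HSL(4°, 44%, 53%)


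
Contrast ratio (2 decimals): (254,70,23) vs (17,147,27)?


Linearize each sRGB channel c=v/255: c/12.92 if c ≤ 0.04045 else ((c+0.055)/1.055)^2.4
L = 0.2126×R_lin + 0.7152×G_lin + 0.0722×B_lin
Color 1 (254,70,23):
  R=254: 254/255≈0.9961 > 0.04045 → ((0.9961+0.055)/1.055)^2.4 ≈ 0.99110
  G=70: 70/255≈0.2745 > 0.04045 → ((0.2745+0.055)/1.055)^2.4 ≈ 0.06125
  B=23: 23/255≈0.0902 > 0.04045 → ((0.0902+0.055)/1.055)^2.4 ≈ 0.00857
  L1 = 0.2126×0.99110 + 0.7152×0.06125 + 0.0722×0.00857 ≈ 0.25513
Color 2 (17,147,27):
  R=17: 17/255≈0.0667 > 0.04045 → ((0.0667+0.055)/1.055)^2.4 ≈ 0.00561
  G=147: 147/255≈0.5765 > 0.04045 → ((0.5765+0.055)/1.055)^2.4 ≈ 0.29177
  B=27: 27/255≈0.1059 > 0.04045 → ((0.1059+0.055)/1.055)^2.4 ≈ 0.01096
  L2 = 0.2126×0.00561 + 0.7152×0.29177 + 0.0722×0.01096 ≈ 0.21066
Lighter = 0.25513, Darker = 0.21066
Ratio = (L_lighter + 0.05) / (L_darker + 0.05)
Ratio = (0.25513 + 0.05) / (0.21066 + 0.05) = 0.30513 / 0.26066 ≈ 1.1706
Ratio ≈ 1.17:1


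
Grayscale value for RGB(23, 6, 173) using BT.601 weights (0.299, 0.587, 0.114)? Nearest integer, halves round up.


Gray = 0.299×R + 0.587×G + 0.114×B
Gray = 0.299×23 + 0.587×6 + 0.114×173
Gray = 6.877 + 3.522 + 19.722
Gray = 30.121 → round half up → 30
Gray = 30


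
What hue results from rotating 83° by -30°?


New hue = (H + rotation) mod 360
New hue = (83 -30) mod 360
= 53 mod 360
= 53°


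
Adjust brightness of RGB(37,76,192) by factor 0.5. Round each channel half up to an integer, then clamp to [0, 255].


Multiply each channel by 0.5, round half up, clamp to [0, 255]
R: 37×0.5 = 18.5 → round → 19
G: 76×0.5 = 38
B: 192×0.5 = 96
= RGB(19, 38, 96)


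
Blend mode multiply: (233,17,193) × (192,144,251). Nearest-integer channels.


Multiply: C = A×B/255, rounded to nearest integer
R: 233×192/255 = 44736/255 ≈ 175.435 → 175
G: 17×144/255 = 2448/255 ≈ 9.600 → 10
B: 193×251/255 = 48443/255 ≈ 189.973 → 190
= RGB(175, 10, 190)


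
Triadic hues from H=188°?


Triadic: equally spaced at 120° intervals
H1 = 188°
H2 = (188 + 120) mod 360 = 308°
H3 = (188 + 240) mod 360 = 68°
Triadic = 188°, 308°, 68°


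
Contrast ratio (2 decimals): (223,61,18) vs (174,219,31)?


Linearize each sRGB channel c=v/255: c/12.92 if c ≤ 0.04045 else ((c+0.055)/1.055)^2.4
L = 0.2126×R_lin + 0.7152×G_lin + 0.0722×B_lin
Color 1 (223,61,18):
  R=223: 223/255≈0.8745 > 0.04045 → ((0.8745+0.055)/1.055)^2.4 ≈ 0.73791
  G=61: 61/255≈0.2392 > 0.04045 → ((0.2392+0.055)/1.055)^2.4 ≈ 0.04667
  B=18: 18/255≈0.0706 > 0.04045 → ((0.0706+0.055)/1.055)^2.4 ≈ 0.00605
  L1 = 0.2126×0.73791 + 0.7152×0.04667 + 0.0722×0.00605 ≈ 0.19069
Color 2 (174,219,31):
  R=174: 174/255≈0.6824 > 0.04045 → ((0.6824+0.055)/1.055)^2.4 ≈ 0.42327
  G=219: 219/255≈0.8588 > 0.04045 → ((0.8588+0.055)/1.055)^2.4 ≈ 0.70838
  B=31: 31/255≈0.1216 > 0.04045 → ((0.1216+0.055)/1.055)^2.4 ≈ 0.01370
  L2 = 0.2126×0.42327 + 0.7152×0.70838 + 0.0722×0.01370 ≈ 0.59761
Lighter = 0.59761, Darker = 0.19069
Ratio = (L_lighter + 0.05) / (L_darker + 0.05)
Ratio = (0.59761 + 0.05) / (0.19069 + 0.05) = 0.64761 / 0.24069 ≈ 2.6906
Ratio ≈ 2.69:1


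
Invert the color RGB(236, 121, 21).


Invert: (255-R, 255-G, 255-B)
R: 255-236 = 19
G: 255-121 = 134
B: 255-21 = 234
= RGB(19, 134, 234)


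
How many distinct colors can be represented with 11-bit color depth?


Colors = 2^bits = 2^11
= 2,048 colors


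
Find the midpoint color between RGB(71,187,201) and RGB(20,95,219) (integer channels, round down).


Midpoint: each channel = ⌊(C₁+C₂)/2⌋
R: ⌊(71+20)/2⌋ = 45
G: ⌊(187+95)/2⌋ = 141
B: ⌊(201+219)/2⌋ = 210
= RGB(45, 141, 210)


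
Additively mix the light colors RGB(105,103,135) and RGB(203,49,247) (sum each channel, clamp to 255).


Additive: each channel = min(255, C₁+C₂)
R: 105+203 = 308 → 255
G: 103+49 = 152 → 152
B: 135+247 = 382 → 255
= RGB(255, 152, 255)


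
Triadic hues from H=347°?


Triadic: equally spaced at 120° intervals
H1 = 347°
H2 = (347 + 120) mod 360 = 107°
H3 = (347 + 240) mod 360 = 227°
Triadic = 347°, 107°, 227°


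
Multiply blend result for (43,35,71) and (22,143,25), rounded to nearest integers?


Multiply: C = A×B/255, rounded to nearest integer
R: 43×22/255 = 946/255 ≈ 3.710 → 4
G: 35×143/255 = 5005/255 ≈ 19.627 → 20
B: 71×25/255 = 1775/255 ≈ 6.961 → 7
= RGB(4, 20, 7)


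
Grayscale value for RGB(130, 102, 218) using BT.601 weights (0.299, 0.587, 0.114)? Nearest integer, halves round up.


Gray = 0.299×R + 0.587×G + 0.114×B
Gray = 0.299×130 + 0.587×102 + 0.114×218
Gray = 38.870 + 59.874 + 24.852
Gray = 123.596 → round half up → 124
Gray = 124


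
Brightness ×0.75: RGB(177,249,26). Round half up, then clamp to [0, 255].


Multiply each channel by 0.75, round half up, clamp to [0, 255]
R: 177×0.75 = 132.75 → round → 133
G: 249×0.75 = 186.75 → round → 187
B: 26×0.75 = 19.5 → round → 20
= RGB(133, 187, 20)


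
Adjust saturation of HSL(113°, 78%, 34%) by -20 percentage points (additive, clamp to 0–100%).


Original S = 78%
Adjustment = -20 percentage points
New S = 78 + (-20) = 58
Clamp to [0, 100] → 58
= HSL(113°, 58%, 34%)


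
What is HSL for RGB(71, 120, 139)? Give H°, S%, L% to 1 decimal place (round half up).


Normalize: R'=71/255≈0.2784, G'=120/255≈0.4706, B'=139/255≈0.5451
Max=139/255, Min=71/255, Δ=Max-Min=68/255
L = (Max+Min)/2 = (139+71)/510 = 210/510 = 0.41176… → L = 41.2%
L ≤ 0.5 → S = Δ/(Max+Min) = 68/(139+71) = 68/210 = 0.32380… → S = 32.4%
(the 1/255 factors cancel in S and H, so raw channel differences can be used)
Max is B' → H = 60 × ((R-G)/Δ + 4) = 60 × ((71-120)/68 + 4)
  -49/68 + 4 = -0.7205… + 4 = 3.2794…
  H = 60 × 3.2794… = 196.764…° → H = 196.8°
= HSL(196.8°, 32.4%, 41.2%)


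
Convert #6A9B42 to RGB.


6A → 106 (R)
9B → 155 (G)
42 → 66 (B)
= RGB(106, 155, 66)


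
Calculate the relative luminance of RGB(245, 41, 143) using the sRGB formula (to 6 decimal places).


Linearize each channel (sRGB transfer function): c = v/255; c_lin = c/12.92 if c ≤ 0.04045, else ((c+0.055)/1.055)^2.4
  R: 245/255 ≈ 0.960784 > 0.04045 → ((0.960784+0.055)/1.055)^2.4 ≈ 0.913099
  G: 41/255 ≈ 0.160784 > 0.04045 → ((0.160784+0.055)/1.055)^2.4 ≈ 0.022174
  B: 143/255 ≈ 0.560784 > 0.04045 → ((0.560784+0.055)/1.055)^2.4 ≈ 0.274677
R_lin = 0.913099, G_lin = 0.022174, B_lin = 0.274677
L = 0.2126×R + 0.7152×G + 0.0722×B
L = 0.2126×0.913099 + 0.7152×0.022174 + 0.0722×0.274677
L ≈ 0.229815


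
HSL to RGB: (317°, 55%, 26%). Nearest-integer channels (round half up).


H=317°, S=0.55, L=0.26
C = (1-|2L-1|)×S = (1-|-0.48|)×0.55 = 0.286
H' = H/60 = 317/60 ≈ 5.2833; X = C×(1-|H' mod 2 - 1|) ≈ 0.2050
m = L - C/2 = 0.26 - 0.143 = 0.117
Sector ⌊H'⌋ = 5 → (R',G',B') = (0.286, 0.0, ≈0.2050)
RGB = ((R'+m)×255, (G'+m)×255, (B'+m)×255) = (102.765, 29.835, 82.1015)
Round half up → RGB(103, 30, 82)


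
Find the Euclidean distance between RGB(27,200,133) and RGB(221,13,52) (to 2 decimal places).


d = √[(R₁-R₂)² + (G₁-G₂)² + (B₁-B₂)²]
d = √[(27-221)² + (200-13)² + (133-52)²]
d = √[37636 + 34969 + 6561]
d = √79166
d ≈ 281.36


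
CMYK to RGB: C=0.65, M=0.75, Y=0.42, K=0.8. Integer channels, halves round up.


R = 255 × (1-C) × (1-K) = 255 × 0.35 × 0.20 = 17.85 → 18
G = 255 × (1-M) × (1-K) = 255 × 0.25 × 0.20 = 12.75 → 13
B = 255 × (1-Y) × (1-K) = 255 × 0.58 × 0.20 = 29.58 → 30
= RGB(18, 13, 30)


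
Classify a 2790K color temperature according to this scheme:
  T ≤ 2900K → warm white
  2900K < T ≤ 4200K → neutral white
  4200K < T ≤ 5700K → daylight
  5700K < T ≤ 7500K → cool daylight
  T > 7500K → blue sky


Temperature: 2790K
2790K ≤ 2900K → warm white
Classification: warm white


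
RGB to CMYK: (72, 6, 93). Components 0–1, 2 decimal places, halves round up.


R'=72/255≈0.2824, G'=6/255≈0.0235, B'=93/255≈0.3647
K = 1 - max(R',G',B') = 1 - 93/255 = 162/255 = 0.63529… → 0.64
(1-R'-K)/(1-K) simplifies to (max-R)/max with max = 93:
C = (93-72)/93 = 21/93 = 0.22580… → 0.23
M = (93-6)/93 = 87/93 = 0.93548… → 0.94
Y = (93-93)/93 = 0/93 = 0 → 0.00
= CMYK(0.23, 0.94, 0.00, 0.64)


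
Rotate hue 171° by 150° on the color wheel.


New hue = (H + rotation) mod 360
New hue = (171 + 150) mod 360
= 321 mod 360
= 321°


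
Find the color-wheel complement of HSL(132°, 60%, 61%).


Complement = opposite side of color wheel = hue + 180°
H' = (132 + 180) mod 360 = 312°
S and L unchanged.
= HSL(312°, 60%, 61%)


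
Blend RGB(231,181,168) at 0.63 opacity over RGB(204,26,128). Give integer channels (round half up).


C = α×F + (1-α)×B, with 1-α = 0.37
R: 0.63×231 + 0.37×204 = 145.53 + 75.48 = 221.01 → 221
G: 0.63×181 + 0.37×26 = 114.03 + 9.62 = 123.65 → 124
B: 0.63×168 + 0.37×128 = 105.84 + 47.36 = 153.20 → 153
= RGB(221, 124, 153)


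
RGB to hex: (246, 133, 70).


R = 246 → F6 (hex)
G = 133 → 85 (hex)
B = 70 → 46 (hex)
Hex = #F68546


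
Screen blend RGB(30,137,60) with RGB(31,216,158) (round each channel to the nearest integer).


Screen: C = 255 - (255-A)×(255-B)/255, rounded to nearest integer
R: 255 - (255-30)×(255-31)/255 = 255 - 50400/255 ≈ 255 - 197.647 = 57.353 → 57
G: 255 - (255-137)×(255-216)/255 = 255 - 4602/255 ≈ 255 - 18.047 = 236.953 → 237
B: 255 - (255-60)×(255-158)/255 = 255 - 18915/255 ≈ 255 - 74.176 = 180.824 → 181
= RGB(57, 237, 181)


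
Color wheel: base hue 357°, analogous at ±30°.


Base hue: 357°
Left analog: (357 - 30) mod 360 = 327°
Right analog: (357 + 30) mod 360 = 27°
Analogous hues = 327° and 27°


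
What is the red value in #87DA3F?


Color: #87DA3F
R = 87 = 135
G = DA = 218
B = 3F = 63
Red = 135


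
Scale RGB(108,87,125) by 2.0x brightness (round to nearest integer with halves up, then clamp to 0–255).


Multiply each channel by 2.0, round half up, clamp to [0, 255]
R: 108×2.0 = 216
G: 87×2.0 = 174
B: 125×2.0 = 250
= RGB(216, 174, 250)


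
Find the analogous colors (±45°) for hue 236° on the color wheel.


Base hue: 236°
Left analog: (236 - 45) mod 360 = 191°
Right analog: (236 + 45) mod 360 = 281°
Analogous hues = 191° and 281°


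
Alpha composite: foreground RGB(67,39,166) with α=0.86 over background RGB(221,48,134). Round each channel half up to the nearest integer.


C = α×F + (1-α)×B, with 1-α = 0.14
R: 0.86×67 + 0.14×221 = 57.62 + 30.94 = 88.56 → 89
G: 0.86×39 + 0.14×48 = 33.54 + 6.72 = 40.26 → 40
B: 0.86×166 + 0.14×134 = 142.76 + 18.76 = 161.52 → 162
= RGB(89, 40, 162)


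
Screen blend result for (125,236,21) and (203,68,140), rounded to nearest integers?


Screen: C = 255 - (255-A)×(255-B)/255, rounded to nearest integer
R: 255 - (255-125)×(255-203)/255 = 255 - 6760/255 ≈ 255 - 26.510 = 228.490 → 228
G: 255 - (255-236)×(255-68)/255 = 255 - 3553/255 ≈ 255 - 13.933 = 241.067 → 241
B: 255 - (255-21)×(255-140)/255 = 255 - 26910/255 ≈ 255 - 105.529 = 149.471 → 149
= RGB(228, 241, 149)


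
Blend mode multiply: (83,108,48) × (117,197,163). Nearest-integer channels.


Multiply: C = A×B/255, rounded to nearest integer
R: 83×117/255 = 9711/255 ≈ 38.082 → 38
G: 108×197/255 = 21276/255 ≈ 83.435 → 83
B: 48×163/255 = 7824/255 ≈ 30.682 → 31
= RGB(38, 83, 31)


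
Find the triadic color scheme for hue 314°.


Triadic: equally spaced at 120° intervals
H1 = 314°
H2 = (314 + 120) mod 360 = 74°
H3 = (314 + 240) mod 360 = 194°
Triadic = 314°, 74°, 194°


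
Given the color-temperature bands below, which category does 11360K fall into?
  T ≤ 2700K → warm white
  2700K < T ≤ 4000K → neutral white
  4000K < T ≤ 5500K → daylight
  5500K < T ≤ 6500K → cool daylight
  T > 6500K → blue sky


Temperature: 11360K
11360K > 6500K → blue sky
Classification: blue sky


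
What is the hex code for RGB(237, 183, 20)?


R = 237 → ED (hex)
G = 183 → B7 (hex)
B = 20 → 14 (hex)
Hex = #EDB714


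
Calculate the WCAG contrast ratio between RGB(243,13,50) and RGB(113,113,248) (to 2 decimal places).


Linearize each sRGB channel c=v/255: c/12.92 if c ≤ 0.04045 else ((c+0.055)/1.055)^2.4
L = 0.2126×R_lin + 0.7152×G_lin + 0.0722×B_lin
Color 1 (243,13,50):
  R=243: 243/255≈0.9529 > 0.04045 → ((0.9529+0.055)/1.055)^2.4 ≈ 0.89627
  G=13: 13/255≈0.0510 > 0.04045 → ((0.0510+0.055)/1.055)^2.4 ≈ 0.00402
  B=50: 50/255≈0.1961 > 0.04045 → ((0.1961+0.055)/1.055)^2.4 ≈ 0.03190
  L1 = 0.2126×0.89627 + 0.7152×0.00402 + 0.0722×0.03190 ≈ 0.19573
Color 2 (113,113,248):
  R=113: 113/255≈0.4431 > 0.04045 → ((0.4431+0.055)/1.055)^2.4 ≈ 0.16513
  G=113: 113/255≈0.4431 > 0.04045 → ((0.4431+0.055)/1.055)^2.4 ≈ 0.16513
  B=248: 248/255≈0.9725 > 0.04045 → ((0.9725+0.055)/1.055)^2.4 ≈ 0.93869
  L2 = 0.2126×0.16513 + 0.7152×0.16513 + 0.0722×0.93869 ≈ 0.22098
Lighter = 0.22098, Darker = 0.19573
Ratio = (L_lighter + 0.05) / (L_darker + 0.05)
Ratio = (0.22098 + 0.05) / (0.19573 + 0.05) = 0.27098 / 0.24573 ≈ 1.1028
Ratio ≈ 1.10:1


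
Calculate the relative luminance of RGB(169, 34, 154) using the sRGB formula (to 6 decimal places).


Linearize each channel (sRGB transfer function): c = v/255; c_lin = c/12.92 if c ≤ 0.04045, else ((c+0.055)/1.055)^2.4
  R: 169/255 ≈ 0.662745 > 0.04045 → ((0.662745+0.055)/1.055)^2.4 ≈ 0.396755
  G: 34/255 ≈ 0.133333 > 0.04045 → ((0.133333+0.055)/1.055)^2.4 ≈ 0.015996
  B: 154/255 ≈ 0.603922 > 0.04045 → ((0.603922+0.055)/1.055)^2.4 ≈ 0.323143
R_lin = 0.396755, G_lin = 0.015996, B_lin = 0.323143
L = 0.2126×R + 0.7152×G + 0.0722×B
L = 0.2126×0.396755 + 0.7152×0.015996 + 0.0722×0.323143
L ≈ 0.119122


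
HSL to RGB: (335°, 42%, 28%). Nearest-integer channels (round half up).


H=335°, S=0.42, L=0.28
C = (1-|2L-1|)×S = (1-|-0.44|)×0.42 = 0.2352
H' = H/60 = 335/60 ≈ 5.5833; X = C×(1-|H' mod 2 - 1|) = 0.098
m = L - C/2 = 0.28 - 0.1176 = 0.1624
Sector ⌊H'⌋ = 5 → (R',G',B') = (0.2352, 0.0, 0.098)
RGB = ((R'+m)×255, (G'+m)×255, (B'+m)×255) = (101.388, 41.412, 66.402)
Round half up → RGB(101, 41, 66)


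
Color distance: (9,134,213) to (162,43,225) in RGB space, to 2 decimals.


d = √[(R₁-R₂)² + (G₁-G₂)² + (B₁-B₂)²]
d = √[(9-162)² + (134-43)² + (213-225)²]
d = √[23409 + 8281 + 144]
d = √31834
d ≈ 178.42


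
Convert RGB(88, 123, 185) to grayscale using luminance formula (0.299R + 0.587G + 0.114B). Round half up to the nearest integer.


Gray = 0.299×R + 0.587×G + 0.114×B
Gray = 0.299×88 + 0.587×123 + 0.114×185
Gray = 26.312 + 72.201 + 21.090
Gray = 119.603 → round half up → 120
Gray = 120


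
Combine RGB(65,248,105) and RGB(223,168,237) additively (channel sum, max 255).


Additive: each channel = min(255, C₁+C₂)
R: 65+223 = 288 → 255
G: 248+168 = 416 → 255
B: 105+237 = 342 → 255
= RGB(255, 255, 255)


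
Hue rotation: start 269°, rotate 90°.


New hue = (H + rotation) mod 360
New hue = (269 + 90) mod 360
= 359 mod 360
= 359°


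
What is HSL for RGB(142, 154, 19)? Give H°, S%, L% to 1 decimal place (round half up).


Normalize: R'=142/255≈0.5569, G'=154/255≈0.6039, B'=19/255≈0.0745
Max=154/255, Min=19/255, Δ=Max-Min=135/255
L = (Max+Min)/2 = (154+19)/510 = 173/510 = 0.33921… → L = 33.9%
L ≤ 0.5 → S = Δ/(Max+Min) = 135/(154+19) = 135/173 = 0.78034… → S = 78.0%
(the 1/255 factors cancel in S and H, so raw channel differences can be used)
Max is G' → H = 60 × ((B-R)/Δ + 2) = 60 × ((19-142)/135 + 2)
  -123/135 + 2 = -0.9111… + 2 = 1.0888…
  H = 60 × 1.0888… = 65.333…° → H = 65.3°
= HSL(65.3°, 78.0%, 33.9%)


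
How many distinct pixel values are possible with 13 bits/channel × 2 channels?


Total bits = 13 bits/channel × 2 channels = 26 bits
Distinct pixel values = 2^26
= 67,108,864 pixel values


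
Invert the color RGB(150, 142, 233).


Invert: (255-R, 255-G, 255-B)
R: 255-150 = 105
G: 255-142 = 113
B: 255-233 = 22
= RGB(105, 113, 22)


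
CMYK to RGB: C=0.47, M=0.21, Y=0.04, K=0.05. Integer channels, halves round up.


R = 255 × (1-C) × (1-K) = 255 × 0.53 × 0.95 = 128.3925 → 128
G = 255 × (1-M) × (1-K) = 255 × 0.79 × 0.95 = 191.3775 → 191
B = 255 × (1-Y) × (1-K) = 255 × 0.96 × 0.95 = 232.56 → 233
= RGB(128, 191, 233)


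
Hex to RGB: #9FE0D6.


9F → 159 (R)
E0 → 224 (G)
D6 → 214 (B)
= RGB(159, 224, 214)


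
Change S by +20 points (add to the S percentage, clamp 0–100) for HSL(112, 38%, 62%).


Original S = 38%
Adjustment = +20 percentage points
New S = 38 + (20) = 58
Clamp to [0, 100] → 58
= HSL(112°, 58%, 62%)


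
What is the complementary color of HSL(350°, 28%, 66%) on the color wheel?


Complement = opposite side of color wheel = hue + 180°
H' = (350 + 180) mod 360 = 170°
S and L unchanged.
= HSL(170°, 28%, 66%)


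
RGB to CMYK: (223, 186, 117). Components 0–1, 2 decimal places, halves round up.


R'=223/255≈0.8745, G'=186/255≈0.7294, B'=117/255≈0.4588
K = 1 - max(R',G',B') = 1 - 223/255 = 32/255 = 0.12549… → 0.13
(1-R'-K)/(1-K) simplifies to (max-R)/max with max = 223:
C = (223-223)/223 = 0/223 = 0 → 0.00
M = (223-186)/223 = 37/223 = 0.16591… → 0.17
Y = (223-117)/223 = 106/223 = 0.47533… → 0.48
= CMYK(0.00, 0.17, 0.48, 0.13)


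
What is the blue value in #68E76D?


Color: #68E76D
R = 68 = 104
G = E7 = 231
B = 6D = 109
Blue = 109


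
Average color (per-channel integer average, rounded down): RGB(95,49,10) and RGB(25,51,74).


Midpoint: each channel = ⌊(C₁+C₂)/2⌋
R: ⌊(95+25)/2⌋ = 60
G: ⌊(49+51)/2⌋ = 50
B: ⌊(10+74)/2⌋ = 42
= RGB(60, 50, 42)


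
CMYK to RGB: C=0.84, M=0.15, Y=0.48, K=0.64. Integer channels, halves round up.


R = 255 × (1-C) × (1-K) = 255 × 0.16 × 0.36 = 14.688 → 15
G = 255 × (1-M) × (1-K) = 255 × 0.85 × 0.36 = 78.03 → 78
B = 255 × (1-Y) × (1-K) = 255 × 0.52 × 0.36 = 47.736 → 48
= RGB(15, 78, 48)


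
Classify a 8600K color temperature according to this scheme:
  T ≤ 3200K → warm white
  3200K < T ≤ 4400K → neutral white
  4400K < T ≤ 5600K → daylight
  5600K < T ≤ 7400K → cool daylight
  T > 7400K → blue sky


Temperature: 8600K
8600K > 7400K → blue sky
Classification: blue sky


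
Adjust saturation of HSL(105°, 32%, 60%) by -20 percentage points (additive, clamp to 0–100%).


Original S = 32%
Adjustment = -20 percentage points
New S = 32 + (-20) = 12
Clamp to [0, 100] → 12
= HSL(105°, 12%, 60%)


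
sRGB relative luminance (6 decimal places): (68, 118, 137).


Linearize each channel (sRGB transfer function): c = v/255; c_lin = c/12.92 if c ≤ 0.04045, else ((c+0.055)/1.055)^2.4
  R: 68/255 ≈ 0.266667 > 0.04045 → ((0.266667+0.055)/1.055)^2.4 ≈ 0.057805
  G: 118/255 ≈ 0.462745 > 0.04045 → ((0.462745+0.055)/1.055)^2.4 ≈ 0.181164
  B: 137/255 ≈ 0.537255 > 0.04045 → ((0.537255+0.055)/1.055)^2.4 ≈ 0.250158
R_lin = 0.057805, G_lin = 0.181164, B_lin = 0.250158
L = 0.2126×R + 0.7152×G + 0.0722×B
L = 0.2126×0.057805 + 0.7152×0.181164 + 0.0722×0.250158
L ≈ 0.159920


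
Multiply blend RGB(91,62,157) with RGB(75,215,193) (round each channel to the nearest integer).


Multiply: C = A×B/255, rounded to nearest integer
R: 91×75/255 = 6825/255 ≈ 26.765 → 27
G: 62×215/255 = 13330/255 ≈ 52.275 → 52
B: 157×193/255 = 30301/255 ≈ 118.827 → 119
= RGB(27, 52, 119)


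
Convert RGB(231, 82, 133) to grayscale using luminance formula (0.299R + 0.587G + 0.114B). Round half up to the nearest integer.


Gray = 0.299×R + 0.587×G + 0.114×B
Gray = 0.299×231 + 0.587×82 + 0.114×133
Gray = 69.069 + 48.134 + 15.162
Gray = 132.365 → round half up → 132
Gray = 132


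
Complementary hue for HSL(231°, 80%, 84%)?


Complement = opposite side of color wheel = hue + 180°
H' = (231 + 180) mod 360 = 51°
S and L unchanged.
= HSL(51°, 80%, 84%)


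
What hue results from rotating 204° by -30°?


New hue = (H + rotation) mod 360
New hue = (204 -30) mod 360
= 174 mod 360
= 174°


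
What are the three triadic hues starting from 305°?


Triadic: equally spaced at 120° intervals
H1 = 305°
H2 = (305 + 120) mod 360 = 65°
H3 = (305 + 240) mod 360 = 185°
Triadic = 305°, 65°, 185°


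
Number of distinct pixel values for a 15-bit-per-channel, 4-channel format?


Total bits = 15 bits/channel × 4 channels = 60 bits
Distinct pixel values = 2^60
= 1,152,921,504,606,846,976 pixel values


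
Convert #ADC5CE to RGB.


AD → 173 (R)
C5 → 197 (G)
CE → 206 (B)
= RGB(173, 197, 206)


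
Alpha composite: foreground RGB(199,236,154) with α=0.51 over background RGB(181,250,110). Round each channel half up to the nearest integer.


C = α×F + (1-α)×B, with 1-α = 0.49
R: 0.51×199 + 0.49×181 = 101.49 + 88.69 = 190.18 → 190
G: 0.51×236 + 0.49×250 = 120.36 + 122.50 = 242.86 → 243
B: 0.51×154 + 0.49×110 = 78.54 + 53.90 = 132.44 → 132
= RGB(190, 243, 132)


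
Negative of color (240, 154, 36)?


Invert: (255-R, 255-G, 255-B)
R: 255-240 = 15
G: 255-154 = 101
B: 255-36 = 219
= RGB(15, 101, 219)


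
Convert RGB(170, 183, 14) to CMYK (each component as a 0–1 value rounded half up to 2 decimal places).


R'=170/255≈0.6667, G'=183/255≈0.7176, B'=14/255≈0.0549
K = 1 - max(R',G',B') = 1 - 183/255 = 72/255 = 0.28235… → 0.28
(1-R'-K)/(1-K) simplifies to (max-R)/max with max = 183:
C = (183-170)/183 = 13/183 = 0.07103… → 0.07
M = (183-183)/183 = 0/183 = 0 → 0.00
Y = (183-14)/183 = 169/183 = 0.92349… → 0.92
= CMYK(0.07, 0.00, 0.92, 0.28)


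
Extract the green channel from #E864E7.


Color: #E864E7
R = E8 = 232
G = 64 = 100
B = E7 = 231
Green = 100


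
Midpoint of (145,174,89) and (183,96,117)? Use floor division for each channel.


Midpoint: each channel = ⌊(C₁+C₂)/2⌋
R: ⌊(145+183)/2⌋ = 164
G: ⌊(174+96)/2⌋ = 135
B: ⌊(89+117)/2⌋ = 103
= RGB(164, 135, 103)


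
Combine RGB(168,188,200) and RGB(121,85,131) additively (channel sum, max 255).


Additive: each channel = min(255, C₁+C₂)
R: 168+121 = 289 → 255
G: 188+85 = 273 → 255
B: 200+131 = 331 → 255
= RGB(255, 255, 255)


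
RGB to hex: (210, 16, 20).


R = 210 → D2 (hex)
G = 16 → 10 (hex)
B = 20 → 14 (hex)
Hex = #D21014


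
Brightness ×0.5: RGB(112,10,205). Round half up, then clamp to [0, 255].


Multiply each channel by 0.5, round half up, clamp to [0, 255]
R: 112×0.5 = 56
G: 10×0.5 = 5
B: 205×0.5 = 102.5 → round → 103
= RGB(56, 5, 103)


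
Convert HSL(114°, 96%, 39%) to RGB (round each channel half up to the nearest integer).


H=114°, S=0.96, L=0.39
C = (1-|2L-1|)×S = (1-|-0.22|)×0.96 = 0.7488
H' = H/60 = 114/60 ≈ 1.9000; X = C×(1-|H' mod 2 - 1|) = 0.07488
m = L - C/2 = 0.39 - 0.3744 = 0.0156
Sector ⌊H'⌋ = 1 → (R',G',B') = (0.07488, 0.7488, 0.0)
RGB = ((R'+m)×255, (G'+m)×255, (B'+m)×255) = (23.0724, 194.922, 3.978)
Round half up → RGB(23, 195, 4)


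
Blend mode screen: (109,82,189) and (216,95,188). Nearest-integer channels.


Screen: C = 255 - (255-A)×(255-B)/255, rounded to nearest integer
R: 255 - (255-109)×(255-216)/255 = 255 - 5694/255 ≈ 255 - 22.329 = 232.671 → 233
G: 255 - (255-82)×(255-95)/255 = 255 - 27680/255 ≈ 255 - 108.549 = 146.451 → 146
B: 255 - (255-189)×(255-188)/255 = 255 - 4422/255 ≈ 255 - 17.341 = 237.659 → 238
= RGB(233, 146, 238)


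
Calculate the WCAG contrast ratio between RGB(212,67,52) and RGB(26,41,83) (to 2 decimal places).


Linearize each sRGB channel c=v/255: c/12.92 if c ≤ 0.04045 else ((c+0.055)/1.055)^2.4
L = 0.2126×R_lin + 0.7152×G_lin + 0.0722×B_lin
Color 1 (212,67,52):
  R=212: 212/255≈0.8314 > 0.04045 → ((0.8314+0.055)/1.055)^2.4 ≈ 0.65837
  G=67: 67/255≈0.2627 > 0.04045 → ((0.2627+0.055)/1.055)^2.4 ≈ 0.05613
  B=52: 52/255≈0.2039 > 0.04045 → ((0.2039+0.055)/1.055)^2.4 ≈ 0.03434
  L1 = 0.2126×0.65837 + 0.7152×0.05613 + 0.0722×0.03434 ≈ 0.18259
Color 2 (26,41,83):
  R=26: 26/255≈0.1020 > 0.04045 → ((0.1020+0.055)/1.055)^2.4 ≈ 0.01033
  G=41: 41/255≈0.1608 > 0.04045 → ((0.1608+0.055)/1.055)^2.4 ≈ 0.02217
  B=83: 83/255≈0.3255 > 0.04045 → ((0.3255+0.055)/1.055)^2.4 ≈ 0.08650
  L2 = 0.2126×0.01033 + 0.7152×0.02217 + 0.0722×0.08650 ≈ 0.02430
Lighter = 0.18259, Darker = 0.02430
Ratio = (L_lighter + 0.05) / (L_darker + 0.05)
Ratio = (0.18259 + 0.05) / (0.02430 + 0.05) = 0.23259 / 0.07430 ≈ 3.1304
Ratio ≈ 3.13:1


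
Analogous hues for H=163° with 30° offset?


Base hue: 163°
Left analog: (163 - 30) mod 360 = 133°
Right analog: (163 + 30) mod 360 = 193°
Analogous hues = 133° and 193°


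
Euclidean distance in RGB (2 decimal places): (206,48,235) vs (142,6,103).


d = √[(R₁-R₂)² + (G₁-G₂)² + (B₁-B₂)²]
d = √[(206-142)² + (48-6)² + (235-103)²]
d = √[4096 + 1764 + 17424]
d = √23284
d ≈ 152.59


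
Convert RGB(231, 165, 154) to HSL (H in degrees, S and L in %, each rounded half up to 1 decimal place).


Normalize: R'=231/255≈0.9059, G'=165/255≈0.6471, B'=154/255≈0.6039
Max=231/255, Min=154/255, Δ=Max-Min=77/255
L = (Max+Min)/2 = (231+154)/510 = 385/510 = 0.75490… → L = 75.5%
L > 0.5 → S = Δ/(2-Max-Min) = 77/(510-231-154) = 77/125 = 0.616 → S = 61.6%
(the 1/255 factors cancel in S and H, so raw channel differences can be used)
Max is R' → H = 60 × (((G-B)/Δ) mod 6) = 60 × (((165-154)/77) mod 6)
  11/77 = 0.1428…
  H = 60 × 0.1428… = 8.571…° → H = 8.6°
= HSL(8.6°, 61.6%, 75.5%)


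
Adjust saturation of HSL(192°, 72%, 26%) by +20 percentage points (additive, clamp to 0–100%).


Original S = 72%
Adjustment = +20 percentage points
New S = 72 + (20) = 92
Clamp to [0, 100] → 92
= HSL(192°, 92%, 26%)


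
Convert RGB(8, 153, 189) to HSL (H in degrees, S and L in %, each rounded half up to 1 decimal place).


Normalize: R'=8/255≈0.0314, G'=153/255≈0.6000, B'=189/255≈0.7412
Max=189/255, Min=8/255, Δ=Max-Min=181/255
L = (Max+Min)/2 = (189+8)/510 = 197/510 = 0.38627… → L = 38.6%
L ≤ 0.5 → S = Δ/(Max+Min) = 181/(189+8) = 181/197 = 0.91878… → S = 91.9%
(the 1/255 factors cancel in S and H, so raw channel differences can be used)
Max is B' → H = 60 × ((R-G)/Δ + 4) = 60 × ((8-153)/181 + 4)
  -145/181 + 4 = -0.8011… + 4 = 3.1988…
  H = 60 × 3.1988… = 191.933…° → H = 191.9°
= HSL(191.9°, 91.9%, 38.6%)


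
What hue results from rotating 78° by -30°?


New hue = (H + rotation) mod 360
New hue = (78 -30) mod 360
= 48 mod 360
= 48°


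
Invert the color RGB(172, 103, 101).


Invert: (255-R, 255-G, 255-B)
R: 255-172 = 83
G: 255-103 = 152
B: 255-101 = 154
= RGB(83, 152, 154)


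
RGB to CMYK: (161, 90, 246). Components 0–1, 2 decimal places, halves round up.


R'=161/255≈0.6314, G'=90/255≈0.3529, B'=246/255≈0.9647
K = 1 - max(R',G',B') = 1 - 246/255 = 9/255 = 0.03529… → 0.04
(1-R'-K)/(1-K) simplifies to (max-R)/max with max = 246:
C = (246-161)/246 = 85/246 = 0.34552… → 0.35
M = (246-90)/246 = 156/246 = 0.63414… → 0.63
Y = (246-246)/246 = 0/246 = 0 → 0.00
= CMYK(0.35, 0.63, 0.00, 0.04)
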